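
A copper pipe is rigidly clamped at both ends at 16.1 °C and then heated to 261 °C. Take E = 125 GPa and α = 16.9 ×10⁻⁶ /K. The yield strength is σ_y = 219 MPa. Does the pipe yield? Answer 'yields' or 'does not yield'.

ΔT = 244.9 K. Constrained thermal stress σ = E·α·ΔT = 125.0×10³ MPa × 16.9×10⁻⁶ × 244.9 = 517 MPa (compressive).
Compare to σ_y = 219 MPa: σ ≥ σ_y, so it yields.

yields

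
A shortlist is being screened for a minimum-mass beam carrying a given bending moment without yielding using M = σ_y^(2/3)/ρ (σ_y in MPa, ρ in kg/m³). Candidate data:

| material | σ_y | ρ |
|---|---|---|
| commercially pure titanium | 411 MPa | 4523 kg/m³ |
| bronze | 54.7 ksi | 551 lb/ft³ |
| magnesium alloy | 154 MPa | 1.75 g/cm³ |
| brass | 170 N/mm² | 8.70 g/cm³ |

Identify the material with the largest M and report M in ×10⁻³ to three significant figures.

After converting to SI:
  commercially pure titanium: σ_y = 411.0 MPa, ρ = 4523 kg/m³
  bronze: σ_y = 377.1 MPa, ρ = 8826 kg/m³
  magnesium alloy: σ_y = 154.0 MPa, ρ = 1750 kg/m³
  brass: σ_y = 170.0 MPa, ρ = 8700 kg/m³
  magnesium alloy: M = 16.4×10⁻³
  commercially pure titanium: M = 12.2×10⁻³
  bronze: M = 5.91×10⁻³
  brass: M = 3.53×10⁻³
The maximum is for magnesium alloy.

magnesium alloy, M = 16.4×10⁻³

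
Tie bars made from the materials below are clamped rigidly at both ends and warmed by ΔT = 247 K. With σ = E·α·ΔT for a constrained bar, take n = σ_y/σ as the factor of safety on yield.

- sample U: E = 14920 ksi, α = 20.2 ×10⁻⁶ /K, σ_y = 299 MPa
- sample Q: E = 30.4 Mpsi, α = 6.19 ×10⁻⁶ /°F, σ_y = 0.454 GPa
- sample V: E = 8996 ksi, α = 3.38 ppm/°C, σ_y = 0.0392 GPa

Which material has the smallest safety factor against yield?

Converting E to GPa, α to ×10⁻⁶/K, σ_y to MPa, then σ and n for each:
  sample U: E = 102.9, α = 20.2, σ_y = 299.0 → σ = 513 MPa, n = 0.583
  sample Q: E = 209.6, α = 11.1, σ_y = 454.0 → σ = 577 MPa, n = 0.787
  sample V: E = 62.03, α = 3.38, σ_y = 39.20 → σ = 51.8 MPa, n = 0.757
Sample U has the lowest safety factor, n = 0.583.

sample U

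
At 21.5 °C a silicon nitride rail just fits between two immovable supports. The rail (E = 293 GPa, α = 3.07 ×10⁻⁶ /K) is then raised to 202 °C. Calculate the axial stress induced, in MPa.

162 MPa

ΔT = 180.5 K. Constrained thermal stress σ = E·α·ΔT = 293.0×10³ MPa × 3.07×10⁻⁶ × 180.5 = 162 MPa (compressive).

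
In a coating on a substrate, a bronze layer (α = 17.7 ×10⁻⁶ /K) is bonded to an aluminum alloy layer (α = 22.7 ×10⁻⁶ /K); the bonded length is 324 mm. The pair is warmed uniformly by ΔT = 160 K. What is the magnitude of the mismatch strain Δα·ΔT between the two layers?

8.00×10⁻⁴

Δα = |17.7 − 22.7|×10⁻⁶/K = 5.00×10⁻⁶/K.
Mismatch strain = Δα·ΔT = 5.00×10⁻⁶ × 160.0 = 8.00×10⁻⁴.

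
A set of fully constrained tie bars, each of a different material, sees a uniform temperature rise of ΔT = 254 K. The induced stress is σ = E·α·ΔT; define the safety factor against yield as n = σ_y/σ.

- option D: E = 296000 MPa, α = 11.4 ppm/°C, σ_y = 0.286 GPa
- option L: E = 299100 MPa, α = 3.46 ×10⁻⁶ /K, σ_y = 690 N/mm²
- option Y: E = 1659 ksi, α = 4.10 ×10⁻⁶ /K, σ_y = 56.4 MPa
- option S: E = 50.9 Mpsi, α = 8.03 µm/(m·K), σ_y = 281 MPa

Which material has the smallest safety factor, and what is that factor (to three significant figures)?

option D, n = 0.334

In consistent units (E in GPa, α in ×10⁻⁶/K, σ_y in MPa):
  option D: E = 296.0, α = 11.4, σ_y = 286.0 → σ = 857 MPa, n = 0.334
  option L: E = 299.1, α = 3.46, σ_y = 690.0 → σ = 263 MPa, n = 2.62
  option Y: E = 11.44, α = 4.10, σ_y = 56.40 → σ = 11.9 MPa, n = 4.73
  option S: E = 350.9, α = 8.03, σ_y = 281.0 → σ = 716 MPa, n = 0.393
The minimum is option D at n = 0.334.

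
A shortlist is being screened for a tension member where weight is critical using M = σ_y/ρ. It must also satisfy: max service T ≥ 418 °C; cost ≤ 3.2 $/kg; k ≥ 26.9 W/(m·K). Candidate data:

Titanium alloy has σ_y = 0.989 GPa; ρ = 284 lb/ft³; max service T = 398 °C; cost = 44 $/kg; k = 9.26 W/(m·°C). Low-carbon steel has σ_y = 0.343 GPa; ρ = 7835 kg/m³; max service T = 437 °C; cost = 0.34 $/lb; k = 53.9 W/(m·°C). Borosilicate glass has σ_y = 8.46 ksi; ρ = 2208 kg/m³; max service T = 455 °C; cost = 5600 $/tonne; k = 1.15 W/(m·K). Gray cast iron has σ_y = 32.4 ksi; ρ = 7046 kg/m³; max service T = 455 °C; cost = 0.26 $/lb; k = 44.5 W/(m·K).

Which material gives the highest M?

low-carbon steel

Screen on constraints: max service T ≥ 418 °C; cost ≤ 3.2 $/kg; k ≥ 26.9 W/(m·K). Survivors: low-carbon steel, gray cast iron.
In SI units:
  low-carbon steel: σ_y = 343.0 MPa, ρ = 7835 kg/m³
  gray cast iron: σ_y = 223.4 MPa, ρ = 7046 kg/m³
  low-carbon steel: M = 43.8 kN·m/kg
  gray cast iron: M = 31.7 kN·m/kg
Low-carbon steel has the largest M.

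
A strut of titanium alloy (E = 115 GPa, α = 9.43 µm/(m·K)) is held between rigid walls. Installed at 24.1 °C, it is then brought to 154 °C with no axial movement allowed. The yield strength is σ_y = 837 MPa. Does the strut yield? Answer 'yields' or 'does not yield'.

does not yield

ΔT = 129.9 K. Constrained thermal stress σ = E·α·ΔT = 115.0×10³ MPa × 9.43×10⁻⁶ × 129.9 = 141 MPa (compressive).
Compare to σ_y = 837 MPa: σ < σ_y, so it does not yield.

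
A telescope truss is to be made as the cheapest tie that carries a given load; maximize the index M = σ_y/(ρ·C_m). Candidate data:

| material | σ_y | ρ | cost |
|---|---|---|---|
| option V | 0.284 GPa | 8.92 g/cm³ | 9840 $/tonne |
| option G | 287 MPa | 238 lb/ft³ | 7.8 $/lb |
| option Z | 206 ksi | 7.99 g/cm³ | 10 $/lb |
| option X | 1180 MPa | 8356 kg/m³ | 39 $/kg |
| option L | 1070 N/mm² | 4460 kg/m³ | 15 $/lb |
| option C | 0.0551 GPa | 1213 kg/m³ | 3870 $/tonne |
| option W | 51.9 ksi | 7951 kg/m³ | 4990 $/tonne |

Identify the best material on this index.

Putting every candidate on a common basis:
  option V: σ_y = 284.0 MPa, ρ = 8920 kg/m³, cost = 9.840 $/kg
  option G: σ_y = 287.0 MPa, ρ = 3812 kg/m³, cost = 17.20 $/kg
  option Z: σ_y = 1420 MPa, ρ = 7990 kg/m³, cost = 22.05 $/kg
  option X: σ_y = 1180 MPa, ρ = 8356 kg/m³, cost = 39.00 $/kg
  option L: σ_y = 1070 MPa, ρ = 4460 kg/m³, cost = 33.07 $/kg
  option C: σ_y = 55.10 MPa, ρ = 1213 kg/m³, cost = 3.870 $/kg
  option W: σ_y = 357.8 MPa, ρ = 7951 kg/m³, cost = 4.990 $/kg
  option C: M = 11.7 kN·m per $
  option W: M = 9.02 kN·m per $
  option Z: M = 8.06 kN·m per $
  option L: M = 7.25 kN·m per $
  option G: M = 4.38 kN·m per $
  option X: M = 3.62 kN·m per $
  option V: M = 3.24 kN·m per $
Option C ranks first.

option C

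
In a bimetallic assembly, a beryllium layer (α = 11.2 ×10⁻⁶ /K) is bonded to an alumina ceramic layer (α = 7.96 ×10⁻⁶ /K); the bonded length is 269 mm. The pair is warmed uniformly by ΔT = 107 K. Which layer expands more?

α(beryllium) = 11.2×10⁻⁶/K vs α(alumina ceramic) = 7.96×10⁻⁶/K.
Higher α expands more for the same ΔT: beryllium.

beryllium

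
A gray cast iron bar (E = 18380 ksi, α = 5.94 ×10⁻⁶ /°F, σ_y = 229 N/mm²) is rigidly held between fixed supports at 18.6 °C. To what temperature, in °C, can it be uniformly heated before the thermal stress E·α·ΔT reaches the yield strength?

188 °C

E = 18380 ksi = 126.7 GPa.
α = 5.94×10⁻⁶/°F × 9/5 = 10.7×10⁻⁶/K.
σ_y = 229 N/mm² = 229.0 MPa.
E·α·ΔT = 229.0 MPa ⇒ ΔT = 229.0 / (126.7×10³ × 10.7×10⁻⁶) = 169.0 K.
T = 18.6 + 169.0 = 187.6 °C.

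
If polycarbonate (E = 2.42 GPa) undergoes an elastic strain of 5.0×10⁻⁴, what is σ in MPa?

σ = E·ε = 2420 MPa × 5.0×10⁻⁴ = 1.21 MPa.

1.21 MPa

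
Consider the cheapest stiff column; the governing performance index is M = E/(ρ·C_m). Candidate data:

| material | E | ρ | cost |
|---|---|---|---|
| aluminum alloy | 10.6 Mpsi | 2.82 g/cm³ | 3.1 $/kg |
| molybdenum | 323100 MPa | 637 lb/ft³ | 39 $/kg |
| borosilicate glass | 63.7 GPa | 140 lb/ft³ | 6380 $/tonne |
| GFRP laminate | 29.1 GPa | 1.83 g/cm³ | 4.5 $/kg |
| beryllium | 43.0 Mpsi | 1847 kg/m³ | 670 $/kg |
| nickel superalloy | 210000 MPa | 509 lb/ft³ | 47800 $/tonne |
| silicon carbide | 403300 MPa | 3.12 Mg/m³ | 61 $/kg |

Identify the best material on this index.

Convert each candidate to consistent units, then evaluate M:
  aluminum alloy: E = 73.08 GPa, ρ = 2820 kg/m³, cost = 3.100 $/kg
  molybdenum: E = 323.1 GPa, ρ = 10200 kg/m³, cost = 39.00 $/kg
  borosilicate glass: E = 63.70 GPa, ρ = 2243 kg/m³, cost = 6.380 $/kg
  GFRP laminate: E = 29.10 GPa, ρ = 1830 kg/m³, cost = 4.500 $/kg
  beryllium: E = 296.5 GPa, ρ = 1847 kg/m³, cost = 670.0 $/kg
  nickel superalloy: E = 210.0 GPa, ρ = 8153 kg/m³, cost = 47.80 $/kg
  silicon carbide: E = 403.3 GPa, ρ = 3120 kg/m³, cost = 61.00 $/kg
  aluminum alloy: M = 8.36 MN·m per $
  borosilicate glass: M = 4.45 MN·m per $
  GFRP laminate: M = 3.53 MN·m per $
  silicon carbide: M = 2.12 MN·m per $
  molybdenum: M = 0.812 MN·m per $
  nickel superalloy: M = 0.539 MN·m per $
  beryllium: M = 0.240 MN·m per $
Aluminum alloy ranks first.

aluminum alloy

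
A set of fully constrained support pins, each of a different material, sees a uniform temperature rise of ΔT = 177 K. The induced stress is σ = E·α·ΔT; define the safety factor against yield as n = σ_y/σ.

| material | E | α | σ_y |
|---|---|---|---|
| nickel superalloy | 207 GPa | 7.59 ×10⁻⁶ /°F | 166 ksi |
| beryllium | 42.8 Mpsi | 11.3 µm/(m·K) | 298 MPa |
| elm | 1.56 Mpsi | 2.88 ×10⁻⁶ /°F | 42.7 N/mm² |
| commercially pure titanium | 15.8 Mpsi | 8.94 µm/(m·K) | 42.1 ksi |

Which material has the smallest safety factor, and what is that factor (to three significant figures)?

Converting E to GPa, α to ×10⁻⁶/K, σ_y to MPa, then σ and n for each:
  nickel superalloy: E = 207.0, α = 13.7, σ_y = 1145 → σ = 501 MPa, n = 2.29
  beryllium: E = 295.1, α = 11.3, σ_y = 298.0 → σ = 590 MPa, n = 0.505
  elm: E = 10.76, α = 5.18, σ_y = 42.70 → σ = 9.87 MPa, n = 4.33
  commercially pure titanium: E = 108.9, α = 8.94, σ_y = 290.3 → σ = 172 MPa, n = 1.68
The minimum is beryllium at n = 0.505.

beryllium, n = 0.505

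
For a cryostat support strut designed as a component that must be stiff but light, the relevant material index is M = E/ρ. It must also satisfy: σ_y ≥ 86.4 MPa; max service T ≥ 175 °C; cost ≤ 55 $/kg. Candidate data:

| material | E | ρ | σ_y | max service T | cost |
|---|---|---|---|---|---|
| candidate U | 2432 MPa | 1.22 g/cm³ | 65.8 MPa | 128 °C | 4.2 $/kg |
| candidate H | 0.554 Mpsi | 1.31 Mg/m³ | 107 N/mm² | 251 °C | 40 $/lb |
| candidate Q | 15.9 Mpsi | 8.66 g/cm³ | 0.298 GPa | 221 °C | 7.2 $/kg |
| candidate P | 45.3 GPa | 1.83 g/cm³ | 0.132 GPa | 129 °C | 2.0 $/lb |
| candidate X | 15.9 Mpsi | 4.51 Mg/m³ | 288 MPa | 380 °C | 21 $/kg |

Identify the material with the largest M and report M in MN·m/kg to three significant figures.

Screen on constraints: σ_y ≥ 86.4 MPa; max service T ≥ 175 °C; cost ≤ 55 $/kg. Survivors: candidate Q, candidate X.
After converting to SI:
  candidate Q: E = 109.6 GPa, ρ = 8660 kg/m³
  candidate X: E = 109.6 GPa, ρ = 4510 kg/m³
  candidate X: M = 24.3 MN·m/kg
  candidate Q: M = 12.7 MN·m/kg
The maximum is for candidate X.

candidate X, M = 24.3 MN·m/kg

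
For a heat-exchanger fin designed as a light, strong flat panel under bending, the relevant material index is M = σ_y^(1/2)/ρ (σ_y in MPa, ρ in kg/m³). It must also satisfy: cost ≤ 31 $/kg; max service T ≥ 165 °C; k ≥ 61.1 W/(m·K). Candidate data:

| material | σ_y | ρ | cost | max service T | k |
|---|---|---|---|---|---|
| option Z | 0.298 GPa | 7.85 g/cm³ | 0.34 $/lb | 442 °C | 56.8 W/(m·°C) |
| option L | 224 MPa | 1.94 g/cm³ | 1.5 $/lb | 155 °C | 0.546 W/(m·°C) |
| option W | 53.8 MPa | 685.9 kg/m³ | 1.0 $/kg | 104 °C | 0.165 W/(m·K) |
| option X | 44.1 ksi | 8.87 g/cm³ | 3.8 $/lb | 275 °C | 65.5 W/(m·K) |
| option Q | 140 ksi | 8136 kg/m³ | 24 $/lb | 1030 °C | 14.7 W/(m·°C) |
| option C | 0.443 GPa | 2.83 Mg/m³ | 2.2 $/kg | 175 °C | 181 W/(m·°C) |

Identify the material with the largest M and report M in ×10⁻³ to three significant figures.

Screen on constraints: cost ≤ 31 $/kg; max service T ≥ 165 °C; k ≥ 61.1 W/(m·K). Survivors: option X, option C.
After converting to SI:
  option X: σ_y = 304.1 MPa, ρ = 8870 kg/m³
  option C: σ_y = 443.0 MPa, ρ = 2830 kg/m³
  option C: M = 7.44×10⁻³
  option X: M = 1.97×10⁻³
The maximum is for option C.

option C, M = 7.44×10⁻³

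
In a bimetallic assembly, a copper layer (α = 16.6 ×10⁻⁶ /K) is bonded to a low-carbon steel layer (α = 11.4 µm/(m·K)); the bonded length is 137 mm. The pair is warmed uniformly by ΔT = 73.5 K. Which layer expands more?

copper

α(copper) = 16.6×10⁻⁶/K vs α(low-carbon steel) = 11.4×10⁻⁶/K.
Higher α expands more for the same ΔT: copper.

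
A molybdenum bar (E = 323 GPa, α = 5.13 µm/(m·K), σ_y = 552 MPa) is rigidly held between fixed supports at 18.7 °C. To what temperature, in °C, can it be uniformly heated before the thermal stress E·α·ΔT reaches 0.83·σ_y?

295 °C

E·α·ΔT = 458.2 MPa ⇒ ΔT = 458.2 / (323.0×10³ × 5.13×10⁻⁶) = 276.5 K.
T = 18.7 + 276.5 = 295.2 °C.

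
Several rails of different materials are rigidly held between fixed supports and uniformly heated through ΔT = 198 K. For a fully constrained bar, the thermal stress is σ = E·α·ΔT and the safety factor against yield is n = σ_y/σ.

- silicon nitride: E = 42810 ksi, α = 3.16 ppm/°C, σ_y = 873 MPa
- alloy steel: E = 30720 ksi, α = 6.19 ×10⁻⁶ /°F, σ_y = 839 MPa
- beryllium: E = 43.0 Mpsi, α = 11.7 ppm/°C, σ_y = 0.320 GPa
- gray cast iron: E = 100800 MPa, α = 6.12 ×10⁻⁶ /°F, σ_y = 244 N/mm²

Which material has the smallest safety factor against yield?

beryllium

With everything in SI (GPa, ×10⁻⁶/K, MPa):
  silicon nitride: E = 295.2, α = 3.16, σ_y = 873.0 → σ = 185 MPa, n = 4.73
  alloy steel: E = 211.8, α = 11.1, σ_y = 839.0 → σ = 467 MPa, n = 1.80
  beryllium: E = 296.5, α = 11.7, σ_y = 320.0 → σ = 687 MPa, n = 0.466
  gray cast iron: E = 100.8, α = 11.0, σ_y = 244.0 → σ = 220 MPa, n = 1.11
Smallest n: beryllium with n = 0.466.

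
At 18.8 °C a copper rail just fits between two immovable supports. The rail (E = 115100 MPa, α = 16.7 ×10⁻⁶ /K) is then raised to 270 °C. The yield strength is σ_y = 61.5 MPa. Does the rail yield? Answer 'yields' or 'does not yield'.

E = 115100 MPa = 115.1 GPa.
ΔT = 251.2 K. Constrained thermal stress σ = E·α·ΔT = 115.1×10³ MPa × 16.7×10⁻⁶ × 251.2 = 483 MPa (compressive).
Compare to σ_y = 61.5 MPa: σ ≥ σ_y, so it yields.

yields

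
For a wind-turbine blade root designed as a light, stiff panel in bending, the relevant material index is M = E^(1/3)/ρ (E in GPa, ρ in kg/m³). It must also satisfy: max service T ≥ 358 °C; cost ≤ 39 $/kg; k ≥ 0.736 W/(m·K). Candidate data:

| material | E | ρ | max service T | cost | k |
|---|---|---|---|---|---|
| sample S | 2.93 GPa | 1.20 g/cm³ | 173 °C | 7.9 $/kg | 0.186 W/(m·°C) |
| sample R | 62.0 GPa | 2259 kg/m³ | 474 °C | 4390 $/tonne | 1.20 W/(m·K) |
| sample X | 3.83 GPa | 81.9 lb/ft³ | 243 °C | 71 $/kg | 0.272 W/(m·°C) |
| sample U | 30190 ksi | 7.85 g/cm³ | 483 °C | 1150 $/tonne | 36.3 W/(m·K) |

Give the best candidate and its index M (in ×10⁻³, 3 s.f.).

sample R, M = 1.75×10⁻³

Screen on constraints: max service T ≥ 358 °C; cost ≤ 39 $/kg; k ≥ 0.736 W/(m·K). Survivors: sample R, sample U.
Putting every candidate on a common basis:
  sample R: E = 62.00 GPa, ρ = 2259 kg/m³
  sample U: E = 208.2 GPa, ρ = 7850 kg/m³
  sample R: M = 1.75×10⁻³
  sample U: M = 0.755×10⁻³
Sample R ranks first.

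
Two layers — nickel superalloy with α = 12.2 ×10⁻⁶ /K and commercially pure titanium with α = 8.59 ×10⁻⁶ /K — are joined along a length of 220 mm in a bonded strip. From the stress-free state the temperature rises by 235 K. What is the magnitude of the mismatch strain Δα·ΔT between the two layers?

8.48×10⁻⁴

Δα = |12.2 − 8.59|×10⁻⁶/K = 3.61×10⁻⁶/K.
Mismatch strain = Δα·ΔT = 3.61×10⁻⁶ × 235.0 = 8.48×10⁻⁴.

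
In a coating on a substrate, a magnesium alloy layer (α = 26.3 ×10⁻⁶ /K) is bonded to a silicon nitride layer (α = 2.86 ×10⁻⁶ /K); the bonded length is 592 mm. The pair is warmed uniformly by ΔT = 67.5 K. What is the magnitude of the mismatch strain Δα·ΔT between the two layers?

Δα = |26.3 − 2.86|×10⁻⁶/K = 23.4×10⁻⁶/K.
Mismatch strain = Δα·ΔT = 23.4×10⁻⁶ × 67.5 = 1.58×10⁻³.

1.58×10⁻³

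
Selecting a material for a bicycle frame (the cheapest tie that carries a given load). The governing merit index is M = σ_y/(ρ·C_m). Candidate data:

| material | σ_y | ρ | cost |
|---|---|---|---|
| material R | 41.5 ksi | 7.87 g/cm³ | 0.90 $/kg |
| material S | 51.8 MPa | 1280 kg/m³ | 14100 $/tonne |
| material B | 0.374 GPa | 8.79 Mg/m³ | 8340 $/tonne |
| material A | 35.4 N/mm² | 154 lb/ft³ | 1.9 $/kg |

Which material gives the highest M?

Putting every candidate on a common basis:
  material R: σ_y = 286.1 MPa, ρ = 7870 kg/m³, cost = 0.9000 $/kg
  material S: σ_y = 51.80 MPa, ρ = 1280 kg/m³, cost = 14.10 $/kg
  material B: σ_y = 374.0 MPa, ρ = 8790 kg/m³, cost = 8.340 $/kg
  material A: σ_y = 35.40 MPa, ρ = 2467 kg/m³, cost = 1.900 $/kg
  material R: M = 40.4 kN·m per $
  material A: M = 7.55 kN·m per $
  material B: M = 5.10 kN·m per $
  material S: M = 2.87 kN·m per $
The maximum is for material R.

material R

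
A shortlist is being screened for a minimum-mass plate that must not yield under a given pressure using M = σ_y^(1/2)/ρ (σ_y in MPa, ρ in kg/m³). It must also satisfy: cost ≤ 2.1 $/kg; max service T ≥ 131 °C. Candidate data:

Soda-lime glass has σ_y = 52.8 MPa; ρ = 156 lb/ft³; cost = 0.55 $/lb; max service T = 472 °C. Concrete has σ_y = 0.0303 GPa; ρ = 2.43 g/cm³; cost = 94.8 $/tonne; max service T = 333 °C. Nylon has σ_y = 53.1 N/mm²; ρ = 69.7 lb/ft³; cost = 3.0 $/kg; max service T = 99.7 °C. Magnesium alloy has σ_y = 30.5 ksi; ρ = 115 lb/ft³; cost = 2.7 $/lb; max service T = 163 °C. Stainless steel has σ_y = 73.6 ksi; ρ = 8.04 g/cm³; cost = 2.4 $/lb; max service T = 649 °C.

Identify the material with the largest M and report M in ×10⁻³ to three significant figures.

Screen on constraints: cost ≤ 2.1 $/kg; max service T ≥ 131 °C. Survivors: soda-lime glass, concrete.
In SI units:
  soda-lime glass: σ_y = 52.80 MPa, ρ = 2499 kg/m³
  concrete: σ_y = 30.30 MPa, ρ = 2430 kg/m³
  soda-lime glass: M = 2.91×10⁻³
  concrete: M = 2.27×10⁻³
Soda-lime glass ranks first.

soda-lime glass, M = 2.91×10⁻³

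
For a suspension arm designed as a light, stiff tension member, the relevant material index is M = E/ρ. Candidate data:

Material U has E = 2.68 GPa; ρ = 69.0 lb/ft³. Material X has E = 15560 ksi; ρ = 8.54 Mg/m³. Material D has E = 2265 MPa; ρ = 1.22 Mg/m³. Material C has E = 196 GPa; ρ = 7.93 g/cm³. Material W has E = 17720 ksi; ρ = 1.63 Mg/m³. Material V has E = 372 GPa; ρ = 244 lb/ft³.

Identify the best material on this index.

Convert each candidate to consistent units, then evaluate M:
  material U: E = 2.680 GPa, ρ = 1105 kg/m³
  material X: E = 107.3 GPa, ρ = 8540 kg/m³
  material D: E = 2.265 GPa, ρ = 1220 kg/m³
  material C: E = 196.0 GPa, ρ = 7930 kg/m³
  material W: E = 122.2 GPa, ρ = 1630 kg/m³
  material V: E = 372.0 GPa, ρ = 3909 kg/m³
  material V: M = 95.2 MN·m/kg
  material W: M = 75.0 MN·m/kg
  material C: M = 24.7 MN·m/kg
  material X: M = 12.6 MN·m/kg
  material U: M = 2.42 MN·m/kg
  material D: M = 1.86 MN·m/kg
Material V has the largest M.

material V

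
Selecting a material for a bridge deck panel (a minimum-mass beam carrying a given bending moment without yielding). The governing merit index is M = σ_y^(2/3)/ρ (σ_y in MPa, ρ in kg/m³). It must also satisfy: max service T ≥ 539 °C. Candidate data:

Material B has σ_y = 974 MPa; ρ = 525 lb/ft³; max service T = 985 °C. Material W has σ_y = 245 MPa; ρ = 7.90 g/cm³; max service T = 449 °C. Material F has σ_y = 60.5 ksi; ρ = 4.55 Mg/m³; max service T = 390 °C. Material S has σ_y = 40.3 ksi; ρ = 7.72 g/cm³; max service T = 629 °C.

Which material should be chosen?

Screen on constraints: max service T ≥ 539 °C. Survivors: material B, material S.
After converting to SI:
  material B: σ_y = 974.0 MPa, ρ = 8410 kg/m³
  material S: σ_y = 277.9 MPa, ρ = 7720 kg/m³
  material B: M = 11.7×10⁻³
  material S: M = 5.52×10⁻³
Material B ranks first.

material B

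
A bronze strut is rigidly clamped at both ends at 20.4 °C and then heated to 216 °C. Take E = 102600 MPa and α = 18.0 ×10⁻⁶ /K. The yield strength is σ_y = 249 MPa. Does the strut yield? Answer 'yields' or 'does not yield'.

yields

E = 102600 MPa = 102.6 GPa.
ΔT = 195.6 K. Constrained thermal stress σ = E·α·ΔT = 102.6×10³ MPa × 18.0×10⁻⁶ × 195.6 = 361 MPa (compressive).
Compare to σ_y = 249 MPa: σ ≥ σ_y, so it yields.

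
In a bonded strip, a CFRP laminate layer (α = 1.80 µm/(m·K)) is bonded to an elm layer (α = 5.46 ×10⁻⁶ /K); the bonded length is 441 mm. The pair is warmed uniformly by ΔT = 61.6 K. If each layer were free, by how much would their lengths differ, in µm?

99.4 µm

Δα = |1.80 − 5.46|×10⁻⁶/K = 3.66×10⁻⁶/K.
ΔL_mismatch = Δα·L·ΔT = 3.66×10⁻⁶ × 441.0 mm × 61.6 K = 99.4 µm.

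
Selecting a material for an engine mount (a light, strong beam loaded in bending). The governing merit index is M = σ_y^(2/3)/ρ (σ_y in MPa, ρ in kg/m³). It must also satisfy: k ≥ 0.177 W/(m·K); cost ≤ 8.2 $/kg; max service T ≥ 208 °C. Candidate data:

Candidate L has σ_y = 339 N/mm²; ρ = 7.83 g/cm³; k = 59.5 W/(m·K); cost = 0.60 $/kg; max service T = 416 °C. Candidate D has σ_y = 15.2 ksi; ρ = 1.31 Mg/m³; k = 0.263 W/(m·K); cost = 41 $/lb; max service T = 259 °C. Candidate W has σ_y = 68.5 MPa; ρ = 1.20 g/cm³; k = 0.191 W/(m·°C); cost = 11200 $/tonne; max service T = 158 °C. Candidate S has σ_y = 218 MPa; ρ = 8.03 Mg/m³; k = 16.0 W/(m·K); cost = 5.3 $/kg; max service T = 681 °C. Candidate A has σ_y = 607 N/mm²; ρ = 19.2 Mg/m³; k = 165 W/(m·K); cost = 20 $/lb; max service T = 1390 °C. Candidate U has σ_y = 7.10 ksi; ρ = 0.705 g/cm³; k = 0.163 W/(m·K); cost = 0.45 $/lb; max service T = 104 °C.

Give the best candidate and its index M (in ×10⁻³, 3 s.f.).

Screen on constraints: k ≥ 0.177 W/(m·K); cost ≤ 8.2 $/kg; max service T ≥ 208 °C. Survivors: candidate L, candidate S.
Putting every candidate on a common basis:
  candidate L: σ_y = 339.0 MPa, ρ = 7830 kg/m³
  candidate S: σ_y = 218.0 MPa, ρ = 8030 kg/m³
  candidate L: M = 6.21×10⁻³
  candidate S: M = 4.51×10⁻³
Candidate L has the largest M.

candidate L, M = 6.21×10⁻³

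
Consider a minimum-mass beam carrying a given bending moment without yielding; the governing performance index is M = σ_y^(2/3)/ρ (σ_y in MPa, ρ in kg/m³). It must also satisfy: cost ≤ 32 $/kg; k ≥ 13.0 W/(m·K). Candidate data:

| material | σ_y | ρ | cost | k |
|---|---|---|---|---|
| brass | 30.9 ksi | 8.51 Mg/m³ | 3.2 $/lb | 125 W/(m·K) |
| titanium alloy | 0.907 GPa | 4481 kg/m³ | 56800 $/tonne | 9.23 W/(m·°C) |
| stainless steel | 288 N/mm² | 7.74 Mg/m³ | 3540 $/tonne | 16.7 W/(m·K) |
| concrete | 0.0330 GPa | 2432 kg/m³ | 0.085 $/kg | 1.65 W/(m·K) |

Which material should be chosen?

Screen on constraints: cost ≤ 32 $/kg; k ≥ 13.0 W/(m·K). Survivors: brass, stainless steel.
Putting every candidate on a common basis:
  brass: σ_y = 213.0 MPa, ρ = 8510 kg/m³
  stainless steel: σ_y = 288.0 MPa, ρ = 7740 kg/m³
  stainless steel: M = 5.63×10⁻³
  brass: M = 4.19×10⁻³
Highest index: stainless steel.

stainless steel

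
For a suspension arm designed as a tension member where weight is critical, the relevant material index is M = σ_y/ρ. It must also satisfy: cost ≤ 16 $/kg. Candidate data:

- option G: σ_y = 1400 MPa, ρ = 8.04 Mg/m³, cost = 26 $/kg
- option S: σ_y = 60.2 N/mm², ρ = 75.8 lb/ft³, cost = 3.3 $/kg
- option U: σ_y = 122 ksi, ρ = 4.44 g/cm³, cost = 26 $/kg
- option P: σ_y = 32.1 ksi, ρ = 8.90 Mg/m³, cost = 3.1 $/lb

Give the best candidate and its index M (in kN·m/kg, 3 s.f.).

option S, M = 49.6 kN·m/kg

Screen on constraints: cost ≤ 16 $/kg. Survivors: option S, option P.
After converting to SI:
  option S: σ_y = 60.20 MPa, ρ = 1214 kg/m³
  option P: σ_y = 221.3 MPa, ρ = 8900 kg/m³
  option S: M = 49.6 kN·m/kg
  option P: M = 24.9 kN·m/kg
Option S has the largest M.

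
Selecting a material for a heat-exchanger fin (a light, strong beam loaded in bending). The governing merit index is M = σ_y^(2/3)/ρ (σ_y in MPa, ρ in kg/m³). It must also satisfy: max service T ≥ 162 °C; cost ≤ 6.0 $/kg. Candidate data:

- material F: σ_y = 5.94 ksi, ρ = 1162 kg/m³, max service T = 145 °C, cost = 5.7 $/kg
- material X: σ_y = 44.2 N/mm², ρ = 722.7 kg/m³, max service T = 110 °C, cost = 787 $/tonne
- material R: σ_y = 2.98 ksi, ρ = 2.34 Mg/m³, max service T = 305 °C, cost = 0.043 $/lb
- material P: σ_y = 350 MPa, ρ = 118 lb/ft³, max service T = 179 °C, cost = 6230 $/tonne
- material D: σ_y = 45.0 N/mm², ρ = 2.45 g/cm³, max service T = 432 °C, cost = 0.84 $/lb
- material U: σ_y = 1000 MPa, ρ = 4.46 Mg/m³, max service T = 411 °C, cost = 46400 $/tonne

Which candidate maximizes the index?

Screen on constraints: max service T ≥ 162 °C; cost ≤ 6.0 $/kg. Survivors: material R, material D.
Convert each candidate to consistent units, then evaluate M:
  material R: σ_y = 20.55 MPa, ρ = 2340 kg/m³
  material D: σ_y = 45.00 MPa, ρ = 2450 kg/m³
  material D: M = 5.16×10⁻³
  material R: M = 3.21×10⁻³
Material D ranks first.

material D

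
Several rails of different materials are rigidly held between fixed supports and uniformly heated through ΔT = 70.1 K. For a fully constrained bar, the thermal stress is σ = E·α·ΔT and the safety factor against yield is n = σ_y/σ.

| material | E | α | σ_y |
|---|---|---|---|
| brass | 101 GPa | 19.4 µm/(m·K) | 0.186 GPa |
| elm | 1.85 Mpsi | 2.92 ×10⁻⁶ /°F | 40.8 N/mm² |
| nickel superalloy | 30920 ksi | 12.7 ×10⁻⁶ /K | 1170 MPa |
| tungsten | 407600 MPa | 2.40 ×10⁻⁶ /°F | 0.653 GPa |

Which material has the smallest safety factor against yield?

Per material, after unit conversion:
  brass: E = 101.0, α = 19.4, σ_y = 186.0 → σ = 137 MPa, n = 1.35
  elm: E = 12.76, α = 5.26, σ_y = 40.80 → σ = 4.70 MPa, n = 8.68
  nickel superalloy: E = 213.2, α = 12.7, σ_y = 1170 → σ = 190 MPa, n = 6.16
  tungsten: E = 407.6, α = 4.32, σ_y = 653.0 → σ = 123 MPa, n = 5.29
The minimum is brass at n = 1.35.

brass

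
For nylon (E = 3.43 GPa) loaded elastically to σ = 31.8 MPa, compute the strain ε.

ε = σ/E = 31.8 / 3430 = 9.27×10⁻³.

9.27×10⁻³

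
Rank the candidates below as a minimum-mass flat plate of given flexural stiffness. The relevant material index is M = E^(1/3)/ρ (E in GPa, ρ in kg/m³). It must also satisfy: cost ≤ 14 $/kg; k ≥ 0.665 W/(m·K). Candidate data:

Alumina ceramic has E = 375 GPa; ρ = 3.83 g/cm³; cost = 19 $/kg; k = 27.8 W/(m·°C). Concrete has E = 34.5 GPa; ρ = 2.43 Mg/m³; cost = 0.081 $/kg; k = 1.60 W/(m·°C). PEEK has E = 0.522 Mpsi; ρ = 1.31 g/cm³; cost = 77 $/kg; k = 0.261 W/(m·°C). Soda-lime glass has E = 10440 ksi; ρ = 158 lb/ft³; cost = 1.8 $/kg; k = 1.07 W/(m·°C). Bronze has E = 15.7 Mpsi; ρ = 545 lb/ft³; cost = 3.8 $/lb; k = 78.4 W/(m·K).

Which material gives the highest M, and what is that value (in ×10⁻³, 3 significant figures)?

soda-lime glass, M = 1.64×10⁻³

Screen on constraints: cost ≤ 14 $/kg; k ≥ 0.665 W/(m·K). Survivors: concrete, soda-lime glass, bronze.
In SI units:
  concrete: E = 34.50 GPa, ρ = 2430 kg/m³
  soda-lime glass: E = 71.98 GPa, ρ = 2531 kg/m³
  bronze: E = 108.2 GPa, ρ = 8730 kg/m³
  soda-lime glass: M = 1.64×10⁻³
  concrete: M = 1.34×10⁻³
  bronze: M = 0.546×10⁻³
The maximum is for soda-lime glass.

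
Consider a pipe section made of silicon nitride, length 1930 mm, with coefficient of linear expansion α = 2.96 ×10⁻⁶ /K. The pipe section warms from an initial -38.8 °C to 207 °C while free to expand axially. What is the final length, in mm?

ΔT = 207 − (-38.8) = 245.8 K.
ΔL = α·L₀·ΔT = 2.96×10⁻⁶ × 1930 mm × 245.8 K = 1.40 mm.
L = L₀ + ΔL = 1930 + 1.40 = 1931.4 mm.

1931.4 mm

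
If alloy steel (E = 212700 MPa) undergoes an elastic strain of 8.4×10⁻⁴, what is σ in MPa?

E = 212700 MPa = 212.7 GPa.
σ = E·ε = 212700 MPa × 8.4×10⁻⁴ = 179 MPa.

179 MPa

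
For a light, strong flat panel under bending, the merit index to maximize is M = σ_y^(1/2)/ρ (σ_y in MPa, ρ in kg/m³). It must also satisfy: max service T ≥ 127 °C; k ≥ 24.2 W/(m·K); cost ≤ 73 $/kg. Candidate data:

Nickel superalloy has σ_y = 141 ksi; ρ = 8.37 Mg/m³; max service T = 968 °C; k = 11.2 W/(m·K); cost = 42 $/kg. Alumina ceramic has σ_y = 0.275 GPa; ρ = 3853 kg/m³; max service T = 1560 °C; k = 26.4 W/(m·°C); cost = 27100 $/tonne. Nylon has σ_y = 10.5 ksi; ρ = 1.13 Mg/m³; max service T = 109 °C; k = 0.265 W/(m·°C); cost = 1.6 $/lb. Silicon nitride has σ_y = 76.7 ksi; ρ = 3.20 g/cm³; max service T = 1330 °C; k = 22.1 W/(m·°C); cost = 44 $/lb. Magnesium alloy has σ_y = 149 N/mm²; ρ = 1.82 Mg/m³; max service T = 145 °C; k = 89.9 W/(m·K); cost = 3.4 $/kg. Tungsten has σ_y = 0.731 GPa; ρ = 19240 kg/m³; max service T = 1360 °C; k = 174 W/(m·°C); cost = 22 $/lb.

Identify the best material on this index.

Screen on constraints: max service T ≥ 127 °C; k ≥ 24.2 W/(m·K); cost ≤ 73 $/kg. Survivors: alumina ceramic, magnesium alloy, tungsten.
Normalizing units and computing the index:
  alumina ceramic: σ_y = 275.0 MPa, ρ = 3853 kg/m³
  magnesium alloy: σ_y = 149.0 MPa, ρ = 1820 kg/m³
  tungsten: σ_y = 731.0 MPa, ρ = 19240 kg/m³
  magnesium alloy: M = 6.71×10⁻³
  alumina ceramic: M = 4.30×10⁻³
  tungsten: M = 1.41×10⁻³
Magnesium alloy has the largest M.

magnesium alloy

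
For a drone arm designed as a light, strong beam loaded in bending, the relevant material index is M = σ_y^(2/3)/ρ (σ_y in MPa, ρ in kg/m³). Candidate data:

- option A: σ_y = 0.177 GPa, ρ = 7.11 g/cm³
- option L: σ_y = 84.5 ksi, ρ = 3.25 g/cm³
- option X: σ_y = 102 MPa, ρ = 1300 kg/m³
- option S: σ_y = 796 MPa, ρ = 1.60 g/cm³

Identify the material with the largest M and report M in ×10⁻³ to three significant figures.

Putting every candidate on a common basis:
  option A: σ_y = 177.0 MPa, ρ = 7110 kg/m³
  option L: σ_y = 582.6 MPa, ρ = 3250 kg/m³
  option X: σ_y = 102.0 MPa, ρ = 1300 kg/m³
  option S: σ_y = 796.0 MPa, ρ = 1600 kg/m³
  option S: M = 53.7×10⁻³
  option L: M = 21.5×10⁻³
  option X: M = 16.8×10⁻³
  option A: M = 4.43×10⁻³
Option S ranks first.

option S, M = 53.7×10⁻³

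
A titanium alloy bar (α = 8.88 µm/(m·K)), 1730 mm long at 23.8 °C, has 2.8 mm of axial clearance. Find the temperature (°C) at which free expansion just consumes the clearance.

206 °C

α·L₀·ΔT = 2.8 mm ⇒ ΔT = 2.8 / (8.88×10⁻⁶ × 1730.0) = 182.3 K.
T = 23.8 + 182.3 = 206.1 °C.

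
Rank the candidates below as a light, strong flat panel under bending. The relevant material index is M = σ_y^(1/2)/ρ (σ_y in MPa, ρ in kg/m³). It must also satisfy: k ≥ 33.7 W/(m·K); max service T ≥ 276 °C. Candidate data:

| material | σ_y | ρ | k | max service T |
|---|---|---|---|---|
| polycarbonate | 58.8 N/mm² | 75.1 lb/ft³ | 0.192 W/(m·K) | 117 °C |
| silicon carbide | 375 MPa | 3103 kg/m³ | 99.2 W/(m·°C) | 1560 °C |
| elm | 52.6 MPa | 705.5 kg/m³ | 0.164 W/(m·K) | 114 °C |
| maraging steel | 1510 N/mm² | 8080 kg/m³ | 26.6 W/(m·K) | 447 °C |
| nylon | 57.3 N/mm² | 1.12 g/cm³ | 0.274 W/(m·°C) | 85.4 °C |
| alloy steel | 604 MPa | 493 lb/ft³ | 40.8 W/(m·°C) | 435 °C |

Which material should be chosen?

silicon carbide

Screen on constraints: k ≥ 33.7 W/(m·K); max service T ≥ 276 °C. Survivors: silicon carbide, alloy steel.
Putting every candidate on a common basis:
  silicon carbide: σ_y = 375.0 MPa, ρ = 3103 kg/m³
  alloy steel: σ_y = 604.0 MPa, ρ = 7897 kg/m³
  silicon carbide: M = 6.24×10⁻³
  alloy steel: M = 3.11×10⁻³
The maximum is for silicon carbide.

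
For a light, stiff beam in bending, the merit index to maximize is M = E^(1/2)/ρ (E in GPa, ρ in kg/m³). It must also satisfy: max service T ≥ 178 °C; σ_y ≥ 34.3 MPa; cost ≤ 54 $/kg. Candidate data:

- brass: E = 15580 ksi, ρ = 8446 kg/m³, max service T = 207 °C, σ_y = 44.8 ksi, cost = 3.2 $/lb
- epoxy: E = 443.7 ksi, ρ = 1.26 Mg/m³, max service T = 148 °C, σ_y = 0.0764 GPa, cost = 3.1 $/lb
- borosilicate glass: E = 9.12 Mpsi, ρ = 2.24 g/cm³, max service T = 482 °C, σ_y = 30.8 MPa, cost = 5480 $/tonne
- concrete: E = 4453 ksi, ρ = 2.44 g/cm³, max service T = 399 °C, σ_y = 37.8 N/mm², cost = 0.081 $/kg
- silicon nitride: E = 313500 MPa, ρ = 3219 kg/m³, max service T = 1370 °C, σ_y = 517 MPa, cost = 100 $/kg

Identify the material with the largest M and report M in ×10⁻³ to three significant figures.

Screen on constraints: max service T ≥ 178 °C; σ_y ≥ 34.3 MPa; cost ≤ 54 $/kg. Survivors: brass, concrete.
Normalizing units and computing the index:
  brass: E = 107.4 GPa, ρ = 8446 kg/m³
  concrete: E = 30.70 GPa, ρ = 2440 kg/m³
  concrete: M = 2.27×10⁻³
  brass: M = 1.23×10⁻³
Concrete has the largest M.

concrete, M = 2.27×10⁻³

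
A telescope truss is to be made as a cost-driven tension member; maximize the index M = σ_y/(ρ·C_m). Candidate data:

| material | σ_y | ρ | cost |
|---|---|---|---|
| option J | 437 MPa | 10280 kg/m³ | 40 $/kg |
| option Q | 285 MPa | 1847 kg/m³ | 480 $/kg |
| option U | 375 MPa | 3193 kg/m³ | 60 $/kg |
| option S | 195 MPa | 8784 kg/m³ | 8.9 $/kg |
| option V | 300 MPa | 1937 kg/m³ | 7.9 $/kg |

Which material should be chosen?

Evaluate M for each candidate:
  option V: M = 19.6 kN·m per $
  option S: M = 2.49 kN·m per $
  option U: M = 1.96 kN·m per $
  option J: M = 1.06 kN·m per $
  option Q: M = 0.321 kN·m per $
Option V ranks first.

option V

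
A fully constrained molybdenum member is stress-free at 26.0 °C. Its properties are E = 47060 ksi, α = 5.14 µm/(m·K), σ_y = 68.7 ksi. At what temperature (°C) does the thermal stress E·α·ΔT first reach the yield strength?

E = 47060 ksi = 324.5 GPa.
σ_y = 68.7 ksi = 473.7 MPa.
E·α·ΔT = 473.7 MPa ⇒ ΔT = 473.7 / (324.5×10³ × 5.14×10⁻⁶) = 284.0 K.
T = 26.0 + 284.0 = 310.0 °C.

310 °C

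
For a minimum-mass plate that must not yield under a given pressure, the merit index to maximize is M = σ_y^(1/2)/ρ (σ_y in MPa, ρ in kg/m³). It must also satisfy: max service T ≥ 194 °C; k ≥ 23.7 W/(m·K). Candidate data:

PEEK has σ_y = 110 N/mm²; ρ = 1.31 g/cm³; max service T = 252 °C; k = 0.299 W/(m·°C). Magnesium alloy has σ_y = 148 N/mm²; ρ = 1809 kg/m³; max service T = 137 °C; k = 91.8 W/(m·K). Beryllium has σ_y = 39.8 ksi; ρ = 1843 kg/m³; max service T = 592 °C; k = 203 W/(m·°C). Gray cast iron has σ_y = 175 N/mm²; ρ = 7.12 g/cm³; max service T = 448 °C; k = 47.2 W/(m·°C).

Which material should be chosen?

Screen on constraints: max service T ≥ 194 °C; k ≥ 23.7 W/(m·K). Survivors: beryllium, gray cast iron.
In SI units:
  beryllium: σ_y = 274.4 MPa, ρ = 1843 kg/m³
  gray cast iron: σ_y = 175.0 MPa, ρ = 7120 kg/m³
  beryllium: M = 8.99×10⁻³
  gray cast iron: M = 1.86×10⁻³
Beryllium ranks first.

beryllium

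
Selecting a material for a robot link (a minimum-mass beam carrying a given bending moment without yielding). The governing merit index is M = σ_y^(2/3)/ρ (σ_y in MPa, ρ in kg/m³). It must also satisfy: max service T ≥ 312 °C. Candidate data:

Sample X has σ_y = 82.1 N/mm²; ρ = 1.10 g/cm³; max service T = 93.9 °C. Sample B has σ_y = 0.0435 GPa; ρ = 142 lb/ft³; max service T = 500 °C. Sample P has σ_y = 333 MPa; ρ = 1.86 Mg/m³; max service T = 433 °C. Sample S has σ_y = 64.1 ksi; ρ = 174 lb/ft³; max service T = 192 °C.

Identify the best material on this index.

sample P

Screen on constraints: max service T ≥ 312 °C. Survivors: sample B, sample P.
After converting to SI:
  sample B: σ_y = 43.50 MPa, ρ = 2275 kg/m³
  sample P: σ_y = 333.0 MPa, ρ = 1860 kg/m³
  sample P: M = 25.8×10⁻³
  sample B: M = 5.44×10⁻³
Sample P has the largest M.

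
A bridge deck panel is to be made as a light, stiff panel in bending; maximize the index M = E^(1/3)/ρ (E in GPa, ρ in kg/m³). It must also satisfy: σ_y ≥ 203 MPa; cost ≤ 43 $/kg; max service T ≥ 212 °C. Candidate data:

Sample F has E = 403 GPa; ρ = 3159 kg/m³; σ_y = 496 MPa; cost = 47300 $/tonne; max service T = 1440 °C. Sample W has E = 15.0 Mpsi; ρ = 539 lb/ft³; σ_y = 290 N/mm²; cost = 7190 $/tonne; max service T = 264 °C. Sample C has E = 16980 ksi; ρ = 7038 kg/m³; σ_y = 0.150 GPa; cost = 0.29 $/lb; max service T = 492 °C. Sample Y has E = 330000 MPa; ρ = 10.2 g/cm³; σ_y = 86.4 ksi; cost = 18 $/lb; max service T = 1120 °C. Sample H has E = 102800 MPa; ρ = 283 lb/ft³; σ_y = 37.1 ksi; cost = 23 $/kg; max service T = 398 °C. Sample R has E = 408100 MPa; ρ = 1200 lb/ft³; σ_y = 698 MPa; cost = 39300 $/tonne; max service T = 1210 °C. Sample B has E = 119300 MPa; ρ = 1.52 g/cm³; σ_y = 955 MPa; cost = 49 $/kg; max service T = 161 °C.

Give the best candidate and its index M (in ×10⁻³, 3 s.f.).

sample H, M = 1.03×10⁻³

Screen on constraints: σ_y ≥ 203 MPa; cost ≤ 43 $/kg; max service T ≥ 212 °C. Survivors: sample W, sample Y, sample H, sample R.
Putting every candidate on a common basis:
  sample W: E = 103.4 GPa, ρ = 8634 kg/m³
  sample Y: E = 330.0 GPa, ρ = 10200 kg/m³
  sample H: E = 102.8 GPa, ρ = 4533 kg/m³
  sample R: E = 408.1 GPa, ρ = 19220 kg/m³
  sample H: M = 1.03×10⁻³
  sample Y: M = 0.677×10⁻³
  sample W: M = 0.544×10⁻³
  sample R: M = 0.386×10⁻³
Sample H has the largest M.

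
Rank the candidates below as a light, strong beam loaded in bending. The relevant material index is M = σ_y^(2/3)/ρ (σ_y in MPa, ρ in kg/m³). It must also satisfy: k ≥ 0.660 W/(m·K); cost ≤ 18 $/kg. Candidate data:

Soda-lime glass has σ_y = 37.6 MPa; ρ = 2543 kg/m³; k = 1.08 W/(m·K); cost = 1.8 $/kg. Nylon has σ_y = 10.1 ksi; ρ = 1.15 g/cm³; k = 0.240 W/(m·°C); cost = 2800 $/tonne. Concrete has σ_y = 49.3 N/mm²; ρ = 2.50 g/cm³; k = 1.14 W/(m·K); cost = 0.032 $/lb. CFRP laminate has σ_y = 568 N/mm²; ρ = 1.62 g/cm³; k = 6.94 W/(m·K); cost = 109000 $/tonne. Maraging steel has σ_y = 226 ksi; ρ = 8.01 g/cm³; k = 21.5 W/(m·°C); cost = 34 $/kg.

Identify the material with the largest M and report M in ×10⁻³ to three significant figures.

Screen on constraints: k ≥ 0.660 W/(m·K); cost ≤ 18 $/kg. Survivors: soda-lime glass, concrete.
After converting to SI:
  soda-lime glass: σ_y = 37.60 MPa, ρ = 2543 kg/m³
  concrete: σ_y = 49.30 MPa, ρ = 2500 kg/m³
  concrete: M = 5.38×10⁻³
  soda-lime glass: M = 4.41×10⁻³
Concrete has the largest M.

concrete, M = 5.38×10⁻³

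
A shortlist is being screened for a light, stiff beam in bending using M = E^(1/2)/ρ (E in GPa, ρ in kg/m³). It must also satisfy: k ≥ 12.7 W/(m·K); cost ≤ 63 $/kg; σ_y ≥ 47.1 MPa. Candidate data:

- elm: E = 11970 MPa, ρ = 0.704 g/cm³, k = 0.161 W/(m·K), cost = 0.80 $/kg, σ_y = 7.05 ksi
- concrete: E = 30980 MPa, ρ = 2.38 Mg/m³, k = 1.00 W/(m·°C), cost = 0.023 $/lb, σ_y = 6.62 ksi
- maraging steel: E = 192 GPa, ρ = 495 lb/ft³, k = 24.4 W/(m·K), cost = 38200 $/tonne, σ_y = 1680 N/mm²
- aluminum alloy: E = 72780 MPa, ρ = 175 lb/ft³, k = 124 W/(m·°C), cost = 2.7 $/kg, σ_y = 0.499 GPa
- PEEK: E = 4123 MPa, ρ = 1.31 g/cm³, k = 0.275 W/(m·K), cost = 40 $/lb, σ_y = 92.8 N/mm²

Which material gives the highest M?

aluminum alloy

Screen on constraints: k ≥ 12.7 W/(m·K); cost ≤ 63 $/kg; σ_y ≥ 47.1 MPa. Survivors: maraging steel, aluminum alloy.
In SI units:
  maraging steel: E = 192.0 GPa, ρ = 7929 kg/m³
  aluminum alloy: E = 72.78 GPa, ρ = 2803 kg/m³
  aluminum alloy: M = 3.04×10⁻³
  maraging steel: M = 1.75×10⁻³
Aluminum alloy has the largest M.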